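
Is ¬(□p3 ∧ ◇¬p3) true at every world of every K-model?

Tableau for the negation □p3 ∧ ◇¬p3:
1. □p3 ∧ ◇¬p3, u
2. □p3, u   [∧-rule on 1]
3. ◇¬p3, u   [∧-rule on 1]
4. ¬p3, v   [◇-rule on 3: fresh world v, uRv]
5. p3, v   [□-rule on 2 via uRv]
Accessibility: uRv
Branch closes: p3 and ¬p3 both at v.
All branches of the negation close; one closing branch shown above.

Yes, valid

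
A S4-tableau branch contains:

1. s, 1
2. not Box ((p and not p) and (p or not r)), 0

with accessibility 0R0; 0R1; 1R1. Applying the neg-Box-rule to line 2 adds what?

a fresh world 2 with 0R2, and not ((p and not p) and (p or not r)) at 2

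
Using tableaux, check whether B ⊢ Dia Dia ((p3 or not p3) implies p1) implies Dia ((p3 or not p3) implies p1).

Tableau for the negation not (Dia Dia ((p3 or not p3) implies p1) implies Dia ((p3 or not p3) implies p1)):
1. not (Dia Dia ((p3 or not p3) implies p1) implies Dia ((p3 or not p3) implies p1)), 0
2. Dia Dia ((p3 or not p3) implies p1), 0   [neg-implies-rule on 1]
3. not Dia ((p3 or not p3) implies p1), 0   [neg-implies-rule on 1]
4. not ((p3 or not p3) implies p1), 0   [neg-Dia-rule on 3 via 0R0]
5. p3 or not p3, 0   [neg-implies-rule on 4]
6. not p1, 0   [neg-implies-rule on 4]
7. not p3, 0   [or-rule on 5 (branches; this branch)]
8. Dia ((p3 or not p3) implies p1), 1   [Dia-rule on 2: fresh world 1, 0R1]
9. not ((p3 or not p3) implies p1), 1   [neg-Dia-rule on 3 via 0R1]
10. p3 or not p3, 1   [neg-implies-rule on 9]
11. not p1, 1   [neg-implies-rule on 9]
12. not p3, 1   [or-rule on 10 (branches; this branch)]
13. (p3 or not p3) implies p1, 2   [Dia-rule on 8: fresh world 2, 1R2]
14. p1, 2   [implies-rule on 13 (branches; this branch)]
Accessibility: 0R0, 0R1, 1R0, 1R1, 1R2, 2R1, 2R2
The negation has an open branch (countermodel exists).

No, not valid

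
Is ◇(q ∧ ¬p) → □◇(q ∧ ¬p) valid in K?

Tableau for the negation ¬(◇(q ∧ ¬p) → □◇(q ∧ ¬p)):
1. ¬(◇(q ∧ ¬p) → □◇(q ∧ ¬p)), w0
2. ◇(q ∧ ¬p), w0   [¬→-rule on 1]
3. ¬□◇(q ∧ ¬p), w0   [¬→-rule on 1]
4. q ∧ ¬p, w1   [◇-rule on 2: fresh world w1, w0Rw1]
5. q, w1   [∧-rule on 4]
6. ¬p, w1   [∧-rule on 4]
7. ¬◇(q ∧ ¬p), w2   [¬□-rule on 3: fresh world w2, w0Rw2]
Accessibility: w0Rw1, w0Rw2
The negation has an open branch (countermodel exists).

Invalid (countermodel exists)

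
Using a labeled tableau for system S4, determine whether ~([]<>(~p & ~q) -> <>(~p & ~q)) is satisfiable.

Unsatisfiable (every branch closes)

1. ~([]<>(~p & ~q) -> <>(~p & ~q)), 0
2. []<>(~p & ~q), 0   [~->-rule on 1]
3. ~<>(~p & ~q), 0   [~->-rule on 1]
4. <>(~p & ~q), 0   [[]-rule on 2 via 0R0]
5. ~(~p & ~q), 0   [~<>-rule on 3 via 0R0]
6. q, 0   [~&-rule on 5 (branches; this branch)]
7. ~p & ~q, 1   [<>-rule on 4: fresh world 1, 0R1]
8. ~p, 1   [&-rule on 7]
9. ~q, 1   [&-rule on 7]
10. <>(~p & ~q), 1   [[]-rule on 2 via 0R1]
11. ~(~p & ~q), 1   [~<>-rule on 3 via 0R1]
12. q, 1   [~&-rule on 11 (branches; this branch)]
Accessibility: 0R0, 0R1, 1R1
Branch closes: q and ~q both at 1.
(One branch shown.) All branches close.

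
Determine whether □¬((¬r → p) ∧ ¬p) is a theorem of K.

Not valid

Tableau for the negation ¬□¬((¬r → p) ∧ ¬p):
1. ¬□¬((¬r → p) ∧ ¬p), w0
2. (¬r → p) ∧ ¬p, w1
3. ¬r → p, w1
4. ¬p, w1
5. r, w1
Accessibility: w0Rw1
The negation has an open branch (countermodel exists).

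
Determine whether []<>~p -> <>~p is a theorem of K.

No, not valid

Tableau for the negation ~([]<>~p -> <>~p):
1. ~([]<>~p -> <>~p), u
2. []<>~p, u
3. ~<>~p, u
The negation has an open branch (countermodel exists).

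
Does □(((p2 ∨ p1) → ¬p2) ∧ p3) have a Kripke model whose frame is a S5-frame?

Yes, satisfiable

1. □(((p2 ∨ p1) → ¬p2) ∧ p3), 0
2. ((p2 ∨ p1) → ¬p2) ∧ p3, 0   [□-rule on 1 via 0R0]
3. (p2 ∨ p1) → ¬p2, 0   [∧-rule on 2]
4. p3, 0   [∧-rule on 2]
5. ¬p2, 0   [→-rule on 3 (branches; this branch)]
Accessibility: 0R0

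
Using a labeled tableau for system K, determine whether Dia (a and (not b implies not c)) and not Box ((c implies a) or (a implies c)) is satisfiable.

1. Dia (a and (not b implies not c)) and not Box ((c implies a) or (a implies c)), 0
2. Dia (a and (not b implies not c)), 0
3. not Box ((c implies a) or (a implies c)), 0
4. a and (not b implies not c), 1
5. a, 1
6. not b implies not c, 1
7. not c, 1
8. not ((c implies a) or (a implies c)), 2
9. not (c implies a), 2
10. not (a implies c), 2
11. c, 2
12. not a, 2
13. a, 2
14. not c, 2
Accessibility: 0R1, 0R2
Branch closes: a and not a both at 2.
All branches of the tableau close; one closing branch shown above.

Unsatisfiable (every branch closes)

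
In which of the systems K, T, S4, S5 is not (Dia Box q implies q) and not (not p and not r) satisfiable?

S4-tableau for the formula:
1. not (Dia Box q implies q) and not (not p and not r), 0
2. not (Dia Box q implies q), 0
3. not (not p and not r), 0
4. Dia Box q, 0
5. not q, 0
6. r, 0
7. Box q, 1
8. q, 1
Accessibility: 0R0, 0R1, 1R1
Complete open branch: satisfiable in S4, hence also in K, T (this S4-model is also a K-model and a T-model).
S5-tableau for the formula:
1. not (Dia Box q implies q) and not (not p and not r), 0
2. not (Dia Box q implies q), 0
3. not (not p and not r), 0
4. Dia Box q, 0
5. not q, 0
6. r, 0
7. Box q, 1
8. q, 0
Accessibility: 0R0, 0R1, 1R0, 1R1
Branch closes: q and not q both at 0.
Every branch closes (one shown): unsatisfiable in S5.

K, T, S4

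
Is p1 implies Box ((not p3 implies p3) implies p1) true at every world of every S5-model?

No, not valid

Tableau for the negation not (p1 implies Box ((not p3 implies p3) implies p1)):
1. not (p1 implies Box ((not p3 implies p3) implies p1)), u
2. p1, u
3. not Box ((not p3 implies p3) implies p1), u
4. not ((not p3 implies p3) implies p1), v
5. not p3 implies p3, v
6. not p1, v
7. p3, v
Accessibility: uRu, uRv, vRu, vRv
The negation has an open branch (countermodel exists).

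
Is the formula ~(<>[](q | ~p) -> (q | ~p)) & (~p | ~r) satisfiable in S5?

Unsatisfiable

1. ~(<>[](q | ~p) -> (q | ~p)) & (~p | ~r), w0
2. ~(<>[](q | ~p) -> (q | ~p)), w0
3. ~p | ~r, w0
4. <>[](q | ~p), w0
5. ~(q | ~p), w0
6. ~q, w0
7. p, w0
8. ~r, w0
9. [](q | ~p), w1
10. q | ~p, w0
11. q | ~p, w1
12. ~p, w0
Accessibility: w0Rw0, w0Rw1, w1Rw0, w1Rw1
Branch closes: p and ~p both at w0.
Every branch closes; the branch above is one of them.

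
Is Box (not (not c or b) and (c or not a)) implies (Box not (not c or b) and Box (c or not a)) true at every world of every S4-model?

Tableau for the negation not (Box (not (not c or b) and (c or not a)) implies (Box not (not c or b) and Box (c or not a))):
1. not (Box (not (not c or b) and (c or not a)) implies (Box not (not c or b) and Box (c or not a))), 0
2. Box (not (not c or b) and (c or not a)), 0
3. not (Box not (not c or b) and Box (c or not a)), 0
4. not (not c or b) and (c or not a), 0
5. not (not c or b), 0
6. c or not a, 0
7. c, 0
8. not b, 0
9. not Box (c or not a), 0
10. not a, 0
11. not (c or not a), 1
12. not c, 1
13. a, 1
14. not (not c or b) and (c or not a), 1
15. not (not c or b), 1
16. c or not a, 1
17. c, 1
18. not b, 1
Accessibility: 0R0, 0R1, 1R1
Branch closes: c and not c both at 1.
All branches of the negation close; one closing branch shown above.

Yes, valid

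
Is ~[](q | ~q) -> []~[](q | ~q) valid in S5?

Tableau for the negation ~(~[](q | ~q) -> []~[](q | ~q)):
1. ~(~[](q | ~q) -> []~[](q | ~q)), 0
2. ~[](q | ~q), 0
3. ~[]~[](q | ~q), 0
4. ~(q | ~q), 1
5. ~q, 1
6. q, 1
Accessibility: 0R0, 0R1, 1R0, 1R1
Branch closes: q and ~q both at 1.
Every branch of the negation's tableau closes; the branch above is one of them.

Yes, valid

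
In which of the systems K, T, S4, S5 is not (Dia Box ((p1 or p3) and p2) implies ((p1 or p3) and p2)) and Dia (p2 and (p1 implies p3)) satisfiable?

K, T, S4

S4-tableau for the formula:
1. not (Dia Box ((p1 or p3) and p2) implies ((p1 or p3) and p2)) and Dia (p2 and (p1 implies p3)), w0
2. not (Dia Box ((p1 or p3) and p2) implies ((p1 or p3) and p2)), w0
3. Dia (p2 and (p1 implies p3)), w0
4. Dia Box ((p1 or p3) and p2), w0
5. not ((p1 or p3) and p2), w0
6. not p2, w0
7. p2 and (p1 implies p3), w1
8. p2, w1
9. p1 implies p3, w1
10. p3, w1
11. Box ((p1 or p3) and p2), w2
12. (p1 or p3) and p2, w2
13. p1 or p3, w2
14. p2, w2
15. p3, w2
Accessibility: w0Rw0, w0Rw1, w0Rw2, w1Rw1, w2Rw2
Complete open branch: satisfiable in S4, hence also in K, T (this S4-model is also a K-model and a T-model).
S5-tableau for the formula:
1. not (Dia Box ((p1 or p3) and p2) implies ((p1 or p3) and p2)) and Dia (p2 and (p1 implies p3)), w0
2. not (Dia Box ((p1 or p3) and p2) implies ((p1 or p3) and p2)), w0
3. Dia (p2 and (p1 implies p3)), w0
4. Dia Box ((p1 or p3) and p2), w0
5. not ((p1 or p3) and p2), w0
6. not (p1 or p3), w0
7. not p1, w0
8. not p3, w0
9. p2 and (p1 implies p3), w1
10. p2, w1
11. p1 implies p3, w1
12. p3, w1
13. Box ((p1 or p3) and p2), w2
14. (p1 or p3) and p2, w0
15. p1 or p3, w0
16. p2, w0
17. (p1 or p3) and p2, w1
18. p1 or p3, w1
19. (p1 or p3) and p2, w2
20. p1 or p3, w2
21. p2, w2
22. p3, w0
Accessibility: w0Rw0, w0Rw1, w0Rw2, w1Rw0, w1Rw1, w1Rw2, w2Rw0, w2Rw1, w2Rw2
Branch closes: p3 and not p3 both at w0.
Every branch closes (one shown): unsatisfiable in S5.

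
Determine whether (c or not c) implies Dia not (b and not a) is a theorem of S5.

Tableau for the negation not ((c or not c) implies Dia not (b and not a)):
1. not ((c or not c) implies Dia not (b and not a)), 0
2. c or not c, 0   [neg-implies-rule on 1]
3. not Dia not (b and not a), 0   [neg-implies-rule on 1]
4. b and not a, 0   [neg-Dia-rule on 3 via 0R0]
5. b, 0   [and-rule on 4]
6. not a, 0   [and-rule on 4]
7. not c, 0   [or-rule on 2 (branches; this branch)]
Accessibility: 0R0
The negation has an open branch (countermodel exists).

Invalid (countermodel exists)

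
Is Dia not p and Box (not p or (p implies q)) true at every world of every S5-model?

Tableau for the negation not (Dia not p and Box (not p or (p implies q))):
1. not (Dia not p and Box (not p or (p implies q))), u
2. not Box (not p or (p implies q)), u   [neg-and-rule on 1 (branches; this branch)]
3. not (not p or (p implies q)), v   [neg-Box-rule on 2: fresh world v, uRv]
4. p, v   [neg-or-rule on 3]
5. not (p implies q), v   [neg-or-rule on 3]
6. not q, v   [neg-implies-rule on 5]
Accessibility: uRu, uRv, vRu, vRv
The negation has an open branch (countermodel exists).

Not valid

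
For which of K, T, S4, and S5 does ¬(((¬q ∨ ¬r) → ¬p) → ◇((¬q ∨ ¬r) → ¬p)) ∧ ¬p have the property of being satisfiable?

T-tableau for the formula:
1. ¬(((¬q ∨ ¬r) → ¬p) → ◇((¬q ∨ ¬r) → ¬p)) ∧ ¬p, 0
2. ¬(((¬q ∨ ¬r) → ¬p) → ◇((¬q ∨ ¬r) → ¬p)), 0
3. ¬p, 0
4. (¬q ∨ ¬r) → ¬p, 0
5. ¬◇((¬q ∨ ¬r) → ¬p), 0
6. ¬((¬q ∨ ¬r) → ¬p), 0
7. ¬q ∨ ¬r, 0
8. p, 0
Accessibility: 0R0
Branch closes: p and ¬p both at 0.
Every branch closes (one shown): unsatisfiable in T, hence also in S4, S5 (every S4/S5-frame is a T-frame).
K-tableau for the formula:
1. ¬(((¬q ∨ ¬r) → ¬p) → ◇((¬q ∨ ¬r) → ¬p)) ∧ ¬p, 0
2. ¬(((¬q ∨ ¬r) → ¬p) → ◇((¬q ∨ ¬r) → ¬p)), 0
3. ¬p, 0
4. (¬q ∨ ¬r) → ¬p, 0
5. ¬◇((¬q ∨ ¬r) → ¬p), 0
Complete open branch: satisfiable in K.

K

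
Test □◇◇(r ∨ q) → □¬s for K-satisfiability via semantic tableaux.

1. □◇◇(r ∨ q) → □¬s, w0
2. □¬s, w0   [→-rule on 1 (branches; this branch)]

Satisfiable (open branch found)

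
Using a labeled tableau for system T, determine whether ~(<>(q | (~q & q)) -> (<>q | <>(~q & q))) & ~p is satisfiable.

1. ~(<>(q | (~q & q)) -> (<>q | <>(~q & q))) & ~p, 0
2. ~(<>(q | (~q & q)) -> (<>q | <>(~q & q))), 0
3. ~p, 0
4. <>(q | (~q & q)), 0
5. ~(<>q | <>(~q & q)), 0
6. ~<>q, 0
7. ~<>(~q & q), 0
8. ~q, 0
9. ~(~q & q), 0
10. q | (~q & q), 1
11. ~q, 1
12. ~(~q & q), 1
13. ~q & q, 1
14. q, 1
Accessibility: 0R0, 0R1, 1R1
Branch closes: q and ~q both at 1.
All branches of the tableau close; one closing branch shown above.

Unsatisfiable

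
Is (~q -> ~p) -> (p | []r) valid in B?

Tableau for the negation ~((~q -> ~p) -> (p | []r)):
1. ~((~q -> ~p) -> (p | []r)), 0
2. ~q -> ~p, 0
3. ~(p | []r), 0
4. ~p, 0
5. ~[]r, 0
6. ~r, 1
Accessibility: 0R0, 0R1, 1R0, 1R1
The negation has an open branch (countermodel exists).

No, not valid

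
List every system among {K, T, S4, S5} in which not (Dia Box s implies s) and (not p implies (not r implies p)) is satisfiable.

K, T, S4

S4-tableau for the formula:
1. not (Dia Box s implies s) and (not p implies (not r implies p)), 0
2. not (Dia Box s implies s), 0   [and-rule on 1]
3. not p implies (not r implies p), 0   [and-rule on 1]
4. Dia Box s, 0   [neg-implies-rule on 2]
5. not s, 0   [neg-implies-rule on 2]
6. not r implies p, 0   [implies-rule on 3 (branches; this branch)]
7. p, 0   [implies-rule on 6 (branches; this branch)]
8. Box s, 1   [Dia-rule on 4: fresh world 1, 0R1]
9. s, 1   [Box-rule on 8 via 1R1]
Accessibility: 0R0, 0R1, 1R1
Complete open branch: satisfiable in S4, hence also in K, T (this S4-model is also a K-model and a T-model).
S5-tableau for the formula:
1. not (Dia Box s implies s) and (not p implies (not r implies p)), 0
2. not (Dia Box s implies s), 0   [and-rule on 1]
3. not p implies (not r implies p), 0   [and-rule on 1]
4. Dia Box s, 0   [neg-implies-rule on 2]
5. not s, 0   [neg-implies-rule on 2]
6. not r implies p, 0   [implies-rule on 3 (branches; this branch)]
7. p, 0   [implies-rule on 6 (branches; this branch)]
8. Box s, 1   [Dia-rule on 4: fresh world 1, 0R1]
9. s, 0   [Box-rule on 8 via 1R0]
Accessibility: 0R0, 0R1, 1R0, 1R1
Branch closes: s and not s both at 0.
Every branch closes (one shown): unsatisfiable in S5.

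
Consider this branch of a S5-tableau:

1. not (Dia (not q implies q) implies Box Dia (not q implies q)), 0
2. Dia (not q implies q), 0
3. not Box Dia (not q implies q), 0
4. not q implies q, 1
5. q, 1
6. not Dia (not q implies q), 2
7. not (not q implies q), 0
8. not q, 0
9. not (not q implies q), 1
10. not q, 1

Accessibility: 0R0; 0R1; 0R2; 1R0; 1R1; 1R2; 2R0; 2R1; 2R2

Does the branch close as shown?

Closed

Both q and not q appear at 1.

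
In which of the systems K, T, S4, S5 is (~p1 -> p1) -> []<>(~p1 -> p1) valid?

S4-tableau for the negation ~((~p1 -> p1) -> []<>(~p1 -> p1)):
1. ~((~p1 -> p1) -> []<>(~p1 -> p1)), 0
2. ~p1 -> p1, 0   [~->-rule on 1]
3. ~[]<>(~p1 -> p1), 0   [~->-rule on 1]
4. p1, 0   [->-rule on 2 (branches; this branch)]
5. ~<>(~p1 -> p1), 1   [~[]-rule on 3: fresh world 1, 0R1]
6. ~(~p1 -> p1), 1   [~<>-rule on 5 via 1R1]
7. ~p1, 1   [~->-rule on 6]
Accessibility: 0R0, 0R1, 1R1
Complete open branch: countermodel on an S4-frame, so not valid in S4, nor in K, T (the same frame is also a K-frame and a T-frame).
S5-tableau for the negation ~((~p1 -> p1) -> []<>(~p1 -> p1)):
1. ~((~p1 -> p1) -> []<>(~p1 -> p1)), 0
2. ~p1 -> p1, 0   [~->-rule on 1]
3. ~[]<>(~p1 -> p1), 0   [~->-rule on 1]
4. p1, 0   [->-rule on 2 (branches; this branch)]
5. ~<>(~p1 -> p1), 1   [~[]-rule on 3: fresh world 1, 0R1]
6. ~(~p1 -> p1), 0   [~<>-rule on 5 via 1R0]
7. ~p1, 0   [~->-rule on 6]
Accessibility: 0R0, 0R1, 1R0, 1R1
Branch closes: p1 and ~p1 both at 0.
Every branch closes (one shown): valid in S5.

S5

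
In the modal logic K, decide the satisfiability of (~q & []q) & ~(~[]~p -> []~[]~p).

1. (~q & []q) & ~(~[]~p -> []~[]~p), u
2. ~q & []q, u   [&-rule on 1]
3. ~(~[]~p -> []~[]~p), u   [&-rule on 1]
4. ~q, u   [&-rule on 2]
5. []q, u   [&-rule on 2]
6. ~[]~p, u   [~->-rule on 3]
7. ~[]~[]~p, u   [~->-rule on 3]
8. p, v   [~[]-rule on 6: fresh world v, uRv]
9. q, v   [[]-rule on 5 via uRv]
10. []~p, w   [~[]-rule on 7: fresh world w, uRw]
11. q, w   [[]-rule on 5 via uRw]
Accessibility: uRv, uRw

Yes, satisfiable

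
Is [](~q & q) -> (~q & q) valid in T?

Yes, valid

Tableau for the negation ~([](~q & q) -> (~q & q)):
1. ~([](~q & q) -> (~q & q)), 0
2. [](~q & q), 0
3. ~(~q & q), 0
4. ~q & q, 0
5. ~q, 0
6. q, 0
Accessibility: 0R0
Branch closes: q and ~q both at 0.
Every branch of the negation's tableau closes; the branch above is one of them.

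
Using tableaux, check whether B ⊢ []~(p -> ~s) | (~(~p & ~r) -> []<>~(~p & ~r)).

Valid in B

Tableau for the negation ~([]~(p -> ~s) | (~(~p & ~r) -> []<>~(~p & ~r))):
1. ~([]~(p -> ~s) | (~(~p & ~r) -> []<>~(~p & ~r))), 0
2. ~[]~(p -> ~s), 0   [~|-rule on 1]
3. ~(~(~p & ~r) -> []<>~(~p & ~r)), 0   [~|-rule on 1]
4. ~(~p & ~r), 0   [~->-rule on 3]
5. ~[]<>~(~p & ~r), 0   [~->-rule on 3]
6. r, 0   [~&-rule on 4 (branches; this branch)]
7. p -> ~s, 1   [~[]-rule on 2: fresh world 1, 0R1]
8. ~s, 1   [->-rule on 7 (branches; this branch)]
9. ~<>~(~p & ~r), 2   [~[]-rule on 5: fresh world 2, 0R2]
10. ~p & ~r, 0   [~<>-rule on 9 via 2R0]
11. ~p, 0   [&-rule on 10]
12. ~r, 0   [&-rule on 10]
Accessibility: 0R0, 0R1, 0R2, 1R0, 1R1, 2R0, 2R2
Branch closes: r and ~r both at 0.
All branches of the negation close; one closing branch shown above.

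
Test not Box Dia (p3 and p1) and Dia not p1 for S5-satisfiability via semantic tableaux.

1. not Box Dia (p3 and p1) and Dia not p1, u
2. not Box Dia (p3 and p1), u
3. Dia not p1, u
4. not Dia (p3 and p1), v
5. not (p3 and p1), u
6. not (p3 and p1), v
7. not p1, u
8. not p1, v
9. not p1, w
10. not (p3 and p1), w
Accessibility: uRu, uRv, uRw, vRu, vRv, vRw, wRu, wRv, wRw

Satisfiable (open branch found)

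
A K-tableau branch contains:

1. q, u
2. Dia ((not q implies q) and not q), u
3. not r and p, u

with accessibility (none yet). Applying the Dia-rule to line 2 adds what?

a fresh world v with uRv, and (not q implies q) and not q at v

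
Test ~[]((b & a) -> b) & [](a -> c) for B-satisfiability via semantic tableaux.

Unsatisfiable (every branch closes)

1. ~[]((b & a) -> b) & [](a -> c), 0
2. ~[]((b & a) -> b), 0
3. [](a -> c), 0
4. a -> c, 0
5. c, 0
6. ~((b & a) -> b), 1
7. b & a, 1
8. ~b, 1
9. b, 1
10. a, 1
Accessibility: 0R0, 0R1, 1R0, 1R1
Branch closes: b and ~b both at 1.
All branches of the tableau close; one closing branch shown above.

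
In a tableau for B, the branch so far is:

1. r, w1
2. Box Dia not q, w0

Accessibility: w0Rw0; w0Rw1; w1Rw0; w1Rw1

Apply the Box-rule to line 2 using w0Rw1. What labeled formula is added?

Dia not q, w1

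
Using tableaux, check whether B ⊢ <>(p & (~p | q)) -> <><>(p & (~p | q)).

Tableau for the negation ~(<>(p & (~p | q)) -> <><>(p & (~p | q))):
1. ~(<>(p & (~p | q)) -> <><>(p & (~p | q))), u
2. <>(p & (~p | q)), u
3. ~<><>(p & (~p | q)), u
4. ~<>(p & (~p | q)), u
5. ~(p & (~p | q)), u
6. ~(~p | q), u
7. p, u
8. ~q, u
9. p & (~p | q), v
10. p, v
11. ~p | q, v
12. ~<>(p & (~p | q)), v
13. ~(p & (~p | q)), v
14. q, v
15. ~(~p | q), v
16. ~q, v
Accessibility: uRu, uRv, vRu, vRv
Branch closes: q and ~q both at v.
Every branch of the negation's tableau closes; the branch above is one of them.

Yes, valid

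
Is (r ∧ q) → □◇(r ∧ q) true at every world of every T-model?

Tableau for the negation ¬((r ∧ q) → □◇(r ∧ q)):
1. ¬((r ∧ q) → □◇(r ∧ q)), u
2. r ∧ q, u   [¬→-rule on 1]
3. ¬□◇(r ∧ q), u   [¬→-rule on 1]
4. r, u   [∧-rule on 2]
5. q, u   [∧-rule on 2]
6. ¬◇(r ∧ q), v   [¬□-rule on 3: fresh world v, uRv]
7. ¬(r ∧ q), v   [¬◇-rule on 6 via vRv]
8. ¬q, v   [¬∧-rule on 7 (branches; this branch)]
Accessibility: uRu, uRv, vRv
The negation has an open branch (countermodel exists).

Invalid (countermodel exists)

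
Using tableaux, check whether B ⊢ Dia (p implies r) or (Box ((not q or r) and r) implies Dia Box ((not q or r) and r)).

Valid

Tableau for the negation not (Dia (p implies r) or (Box ((not q or r) and r) implies Dia Box ((not q or r) and r))):
1. not (Dia (p implies r) or (Box ((not q or r) and r) implies Dia Box ((not q or r) and r))), w0
2. not Dia (p implies r), w0
3. not (Box ((not q or r) and r) implies Dia Box ((not q or r) and r)), w0
4. Box ((not q or r) and r), w0
5. not Dia Box ((not q or r) and r), w0
6. not (p implies r), w0
7. p, w0
8. not r, w0
9. (not q or r) and r, w0
10. not q or r, w0
11. r, w0
Accessibility: w0Rw0
Branch closes: r and not r both at w0.
Every branch of the negation's tableau closes; the branch above is one of them.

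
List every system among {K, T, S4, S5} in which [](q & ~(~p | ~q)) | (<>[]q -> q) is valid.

S5

S5-tableau for the negation ~([](q & ~(~p | ~q)) | (<>[]q -> q)):
1. ~([](q & ~(~p | ~q)) | (<>[]q -> q)), w0
2. ~[](q & ~(~p | ~q)), w0
3. ~(<>[]q -> q), w0
4. <>[]q, w0
5. ~q, w0
6. ~(q & ~(~p | ~q)), w1
7. ~p | ~q, w1
8. ~q, w1
9. []q, w2
10. q, w0
Accessibility: w0Rw0, w0Rw1, w0Rw2, w1Rw0, w1Rw1, w1Rw2, w2Rw0, w2Rw1, w2Rw2
Branch closes: q and ~q both at w0.
Every branch closes (one shown): valid in S5.
S4-tableau for the negation ~([](q & ~(~p | ~q)) | (<>[]q -> q)):
1. ~([](q & ~(~p | ~q)) | (<>[]q -> q)), w0
2. ~[](q & ~(~p | ~q)), w0
3. ~(<>[]q -> q), w0
4. <>[]q, w0
5. ~q, w0
6. ~(q & ~(~p | ~q)), w1
7. ~p | ~q, w1
8. ~q, w1
9. []q, w2
10. q, w2
Accessibility: w0Rw0, w0Rw1, w0Rw2, w1Rw1, w2Rw2
Complete open branch: countermodel on an S4-frame, so not valid in S4, nor in K, T (the same frame is also a K-frame and a T-frame).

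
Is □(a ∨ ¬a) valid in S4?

Tableau for the negation ¬□(a ∨ ¬a):
1. ¬□(a ∨ ¬a), 0
2. ¬(a ∨ ¬a), 1
3. ¬a, 1
4. a, 1
Accessibility: 0R0, 0R1, 1R1
Branch closes: a and ¬a both at 1.
All branches of the negation close; one closing branch shown above.

Valid in S4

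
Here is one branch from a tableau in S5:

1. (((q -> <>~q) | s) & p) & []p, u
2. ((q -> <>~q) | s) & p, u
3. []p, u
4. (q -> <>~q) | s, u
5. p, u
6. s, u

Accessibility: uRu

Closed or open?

There is no literal clash: for every atom and world, at most one sign appears.

No, open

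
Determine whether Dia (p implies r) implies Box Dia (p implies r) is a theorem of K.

Tableau for the negation not (Dia (p implies r) implies Box Dia (p implies r)):
1. not (Dia (p implies r) implies Box Dia (p implies r)), u
2. Dia (p implies r), u
3. not Box Dia (p implies r), u
4. p implies r, v
5. r, v
6. not Dia (p implies r), w
Accessibility: uRv, uRw
The negation has an open branch (countermodel exists).

Invalid (countermodel exists)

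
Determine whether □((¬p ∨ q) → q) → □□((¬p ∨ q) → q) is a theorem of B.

Tableau for the negation ¬(□((¬p ∨ q) → q) → □□((¬p ∨ q) → q)):
1. ¬(□((¬p ∨ q) → q) → □□((¬p ∨ q) → q)), u
2. □((¬p ∨ q) → q), u
3. ¬□□((¬p ∨ q) → q), u
4. (¬p ∨ q) → q, u
5. q, u
6. ¬□((¬p ∨ q) → q), v
7. (¬p ∨ q) → q, v
8. q, v
9. ¬((¬p ∨ q) → q), w
10. ¬p ∨ q, w
11. ¬q, w
12. ¬p, w
Accessibility: uRu, uRv, vRu, vRv, vRw, wRv, wRw
The negation has an open branch (countermodel exists).

Invalid (countermodel exists)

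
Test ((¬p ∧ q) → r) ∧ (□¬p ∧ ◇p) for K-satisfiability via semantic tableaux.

Unsatisfiable (every branch closes)

1. ((¬p ∧ q) → r) ∧ (□¬p ∧ ◇p), 0
2. (¬p ∧ q) → r, 0
3. □¬p ∧ ◇p, 0
4. □¬p, 0
5. ◇p, 0
6. ¬(¬p ∧ q), 0
7. ¬q, 0
8. p, 1
9. ¬p, 1
Accessibility: 0R1
Branch closes: p and ¬p both at 1.
Every branch closes; the branch above is one of them.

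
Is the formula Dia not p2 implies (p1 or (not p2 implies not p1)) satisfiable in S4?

Satisfiable (open branch found)

1. Dia not p2 implies (p1 or (not p2 implies not p1)), w0
2. p1 or (not p2 implies not p1), w0   [implies-rule on 1 (branches; this branch)]
3. not p2 implies not p1, w0   [or-rule on 2 (branches; this branch)]
4. not p1, w0   [implies-rule on 3 (branches; this branch)]
Accessibility: w0Rw0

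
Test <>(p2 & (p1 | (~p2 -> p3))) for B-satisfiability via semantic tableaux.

1. <>(p2 & (p1 | (~p2 -> p3))), u
2. p2 & (p1 | (~p2 -> p3)), v   [<>-rule on 1: fresh world v, uRv]
3. p2, v   [&-rule on 2]
4. p1 | (~p2 -> p3), v   [&-rule on 2]
5. ~p2 -> p3, v   [|-rule on 4 (branches; this branch)]
6. p3, v   [->-rule on 5 (branches; this branch)]
Accessibility: uRu, uRv, vRu, vRv

Satisfiable (open branch found)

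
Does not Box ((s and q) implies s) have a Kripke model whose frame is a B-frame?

Unsatisfiable (every branch closes)

1. not Box ((s and q) implies s), w0
2. not ((s and q) implies s), w1
3. s and q, w1
4. not s, w1
5. s, w1
6. q, w1
Accessibility: w0Rw0, w0Rw1, w1Rw0, w1Rw1
Branch closes: s and not s both at w1.
All branches of the tableau close; one closing branch shown above.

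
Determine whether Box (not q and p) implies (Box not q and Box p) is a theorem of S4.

Yes, valid

Tableau for the negation not (Box (not q and p) implies (Box not q and Box p)):
1. not (Box (not q and p) implies (Box not q and Box p)), 0
2. Box (not q and p), 0
3. not (Box not q and Box p), 0
4. not q and p, 0
5. not q, 0
6. p, 0
7. not Box p, 0
8. not p, 1
9. not q and p, 1
10. not q, 1
11. p, 1
Accessibility: 0R0, 0R1, 1R1
Branch closes: p and not p both at 1.
All branches of the negation close; one closing branch shown above.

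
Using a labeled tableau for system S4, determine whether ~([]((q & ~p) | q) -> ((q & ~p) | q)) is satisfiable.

1. ~([]((q & ~p) | q) -> ((q & ~p) | q)), 0
2. []((q & ~p) | q), 0
3. ~((q & ~p) | q), 0
4. ~(q & ~p), 0
5. ~q, 0
6. (q & ~p) | q, 0
7. p, 0
8. q & ~p, 0
9. q, 0
10. ~p, 0
Accessibility: 0R0
Branch closes: q and ~q both at 0.
All branches of the tableau close; one closing branch shown above.

No, unsatisfiable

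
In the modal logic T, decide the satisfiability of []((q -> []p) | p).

Satisfiable

1. []((q -> []p) | p), 0
2. (q -> []p) | p, 0   [[]-rule on 1 via 0R0]
3. p, 0   [|-rule on 2 (branches; this branch)]
Accessibility: 0R0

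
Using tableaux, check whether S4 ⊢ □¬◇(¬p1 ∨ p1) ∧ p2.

Tableau for the negation ¬(□¬◇(¬p1 ∨ p1) ∧ p2):
1. ¬(□¬◇(¬p1 ∨ p1) ∧ p2), 0
2. ¬p2, 0
Accessibility: 0R0
The negation has an open branch (countermodel exists).

Not valid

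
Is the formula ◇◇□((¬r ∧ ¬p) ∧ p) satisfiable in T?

Unsatisfiable

1. ◇◇□((¬r ∧ ¬p) ∧ p), w0
2. ◇□((¬r ∧ ¬p) ∧ p), w1   [◇-rule on 1: fresh world w1, w0Rw1]
3. □((¬r ∧ ¬p) ∧ p), w2   [◇-rule on 2: fresh world w2, w1Rw2]
4. (¬r ∧ ¬p) ∧ p, w2   [□-rule on 3 via w2Rw2]
5. ¬r ∧ ¬p, w2   [∧-rule on 4]
6. p, w2   [∧-rule on 4]
7. ¬r, w2   [∧-rule on 5]
8. ¬p, w2   [∧-rule on 5]
Accessibility: w0Rw0, w0Rw1, w1Rw1, w1Rw2, w2Rw2
Branch closes: p and ¬p both at w2.
Every branch closes; the branch above is one of them.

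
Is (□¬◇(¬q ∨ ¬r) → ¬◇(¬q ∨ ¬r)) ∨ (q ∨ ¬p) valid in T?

Tableau for the negation ¬((□¬◇(¬q ∨ ¬r) → ¬◇(¬q ∨ ¬r)) ∨ (q ∨ ¬p)):
1. ¬((□¬◇(¬q ∨ ¬r) → ¬◇(¬q ∨ ¬r)) ∨ (q ∨ ¬p)), w0
2. ¬(□¬◇(¬q ∨ ¬r) → ¬◇(¬q ∨ ¬r)), w0   [¬∨-rule on 1]
3. ¬(q ∨ ¬p), w0   [¬∨-rule on 1]
4. □¬◇(¬q ∨ ¬r), w0   [¬→-rule on 2]
5. ◇(¬q ∨ ¬r), w0   [¬→-rule on 2]
6. ¬q, w0   [¬∨-rule on 3]
7. p, w0   [¬∨-rule on 3]
8. ¬◇(¬q ∨ ¬r), w0   [□-rule on 4 via w0Rw0]
9. ¬(¬q ∨ ¬r), w0   [¬◇-rule on 8 via w0Rw0]
10. q, w0   [¬∨-rule on 9]
11. r, w0   [¬∨-rule on 9]
Accessibility: w0Rw0
Branch closes: q and ¬q both at w0.
Every branch of the negation's tableau closes; the branch above is one of them.

Yes, valid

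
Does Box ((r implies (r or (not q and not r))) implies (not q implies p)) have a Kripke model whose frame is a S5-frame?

1. Box ((r implies (r or (not q and not r))) implies (not q implies p)), 0
2. (r implies (r or (not q and not r))) implies (not q implies p), 0
3. not q implies p, 0
4. p, 0
Accessibility: 0R0

Satisfiable (open branch found)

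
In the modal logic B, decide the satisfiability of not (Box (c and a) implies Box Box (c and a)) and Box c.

1. not (Box (c and a) implies Box Box (c and a)) and Box c, u
2. not (Box (c and a) implies Box Box (c and a)), u
3. Box c, u
4. Box (c and a), u
5. not Box Box (c and a), u
6. c, u
7. c and a, u
8. a, u
9. not Box (c and a), v
10. c, v
11. c and a, v
12. a, v
13. not (c and a), w
14. not a, w
Accessibility: uRu, uRv, vRu, vRv, vRw, wRv, wRw

Satisfiable (open branch found)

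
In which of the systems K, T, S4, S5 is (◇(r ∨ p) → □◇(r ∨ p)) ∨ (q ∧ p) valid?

S5

S4-tableau for the negation ¬((◇(r ∨ p) → □◇(r ∨ p)) ∨ (q ∧ p)):
1. ¬((◇(r ∨ p) → □◇(r ∨ p)) ∨ (q ∧ p)), w0
2. ¬(◇(r ∨ p) → □◇(r ∨ p)), w0   [¬∨-rule on 1]
3. ¬(q ∧ p), w0   [¬∨-rule on 1]
4. ◇(r ∨ p), w0   [¬→-rule on 2]
5. ¬□◇(r ∨ p), w0   [¬→-rule on 2]
6. ¬p, w0   [¬∧-rule on 3 (branches; this branch)]
7. r ∨ p, w1   [◇-rule on 4: fresh world w1, w0Rw1]
8. p, w1   [∨-rule on 7 (branches; this branch)]
9. ¬◇(r ∨ p), w2   [¬□-rule on 5: fresh world w2, w0Rw2]
10. ¬(r ∨ p), w2   [¬◇-rule on 9 via w2Rw2]
11. ¬r, w2   [¬∨-rule on 10]
12. ¬p, w2   [¬∨-rule on 10]
Accessibility: w0Rw0, w0Rw1, w0Rw2, w1Rw1, w2Rw2
Complete open branch: countermodel on an S4-frame, so not valid in S4, nor in K, T (the same frame is also a K-frame and a T-frame).
S5-tableau for the negation ¬((◇(r ∨ p) → □◇(r ∨ p)) ∨ (q ∧ p)):
1. ¬((◇(r ∨ p) → □◇(r ∨ p)) ∨ (q ∧ p)), w0
2. ¬(◇(r ∨ p) → □◇(r ∨ p)), w0   [¬∨-rule on 1]
3. ¬(q ∧ p), w0   [¬∨-rule on 1]
4. ◇(r ∨ p), w0   [¬→-rule on 2]
5. ¬□◇(r ∨ p), w0   [¬→-rule on 2]
6. ¬p, w0   [¬∧-rule on 3 (branches; this branch)]
7. r ∨ p, w1   [◇-rule on 4: fresh world w1, w0Rw1]
8. p, w1   [∨-rule on 7 (branches; this branch)]
9. ¬◇(r ∨ p), w2   [¬□-rule on 5: fresh world w2, w0Rw2]
10. ¬(r ∨ p), w0   [¬◇-rule on 9 via w2Rw0]
11. ¬r, w0   [¬∨-rule on 10]
12. ¬(r ∨ p), w1   [¬◇-rule on 9 via w2Rw1]
13. ¬r, w1   [¬∨-rule on 12]
14. ¬p, w1   [¬∨-rule on 12]
Accessibility: w0Rw0, w0Rw1, w0Rw2, w1Rw0, w1Rw1, w1Rw2, w2Rw0, w2Rw1, w2Rw2
Branch closes: p and ¬p both at w1.
Every branch closes (one shown): valid in S5.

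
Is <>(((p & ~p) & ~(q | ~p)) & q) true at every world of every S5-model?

Tableau for the negation ~<>(((p & ~p) & ~(q | ~p)) & q):
1. ~<>(((p & ~p) & ~(q | ~p)) & q), w0
2. ~(((p & ~p) & ~(q | ~p)) & q), w0
3. ~q, w0
Accessibility: w0Rw0
The negation has an open branch (countermodel exists).

No, not valid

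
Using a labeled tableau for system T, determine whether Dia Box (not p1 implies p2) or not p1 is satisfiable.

1. Dia Box (not p1 implies p2) or not p1, w0
2. not p1, w0   [or-rule on 1 (branches; this branch)]
Accessibility: w0Rw0

Satisfiable (open branch found)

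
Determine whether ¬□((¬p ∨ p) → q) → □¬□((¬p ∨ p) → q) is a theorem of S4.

Not valid

Tableau for the negation ¬(¬□((¬p ∨ p) → q) → □¬□((¬p ∨ p) → q)):
1. ¬(¬□((¬p ∨ p) → q) → □¬□((¬p ∨ p) → q)), w0
2. ¬□((¬p ∨ p) → q), w0
3. ¬□¬□((¬p ∨ p) → q), w0
4. ¬((¬p ∨ p) → q), w1
5. ¬p ∨ p, w1
6. ¬q, w1
7. p, w1
8. □((¬p ∨ p) → q), w2
9. (¬p ∨ p) → q, w2
10. q, w2
Accessibility: w0Rw0, w0Rw1, w0Rw2, w1Rw1, w2Rw2
The negation has an open branch (countermodel exists).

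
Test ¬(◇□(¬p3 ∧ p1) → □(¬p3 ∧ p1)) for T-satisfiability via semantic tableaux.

Yes, satisfiable

1. ¬(◇□(¬p3 ∧ p1) → □(¬p3 ∧ p1)), 0
2. ◇□(¬p3 ∧ p1), 0   [¬→-rule on 1]
3. ¬□(¬p3 ∧ p1), 0   [¬→-rule on 1]
4. □(¬p3 ∧ p1), 1   [◇-rule on 2: fresh world 1, 0R1]
5. ¬p3 ∧ p1, 1   [□-rule on 4 via 1R1]
6. ¬p3, 1   [∧-rule on 5]
7. p1, 1   [∧-rule on 5]
8. ¬(¬p3 ∧ p1), 2   [¬□-rule on 3: fresh world 2, 0R2]
9. ¬p1, 2   [¬∧-rule on 8 (branches; this branch)]
Accessibility: 0R0, 0R1, 0R2, 1R1, 2R2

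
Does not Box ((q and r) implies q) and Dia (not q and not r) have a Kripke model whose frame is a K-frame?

Unsatisfiable (every branch closes)

1. not Box ((q and r) implies q) and Dia (not q and not r), u
2. not Box ((q and r) implies q), u
3. Dia (not q and not r), u
4. not ((q and r) implies q), v
5. q and r, v
6. not q, v
7. q, v
8. r, v
Accessibility: uRv
Branch closes: q and not q both at v.
(One branch shown.) All branches close.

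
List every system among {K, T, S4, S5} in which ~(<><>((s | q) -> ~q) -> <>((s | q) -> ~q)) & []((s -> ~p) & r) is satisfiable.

S4-tableau for the formula:
1. ~(<><>((s | q) -> ~q) -> <>((s | q) -> ~q)) & []((s -> ~p) & r), u
2. ~(<><>((s | q) -> ~q) -> <>((s | q) -> ~q)), u
3. []((s -> ~p) & r), u
4. <><>((s | q) -> ~q), u
5. ~<>((s | q) -> ~q), u
6. (s -> ~p) & r, u
7. s -> ~p, u
8. r, u
9. ~((s | q) -> ~q), u
10. s | q, u
11. q, u
12. ~p, u
13. <>((s | q) -> ~q), v
14. (s -> ~p) & r, v
15. s -> ~p, v
16. r, v
17. ~((s | q) -> ~q), v
18. s | q, v
19. q, v
20. ~p, v
21. (s | q) -> ~q, w
22. (s -> ~p) & r, w
23. s -> ~p, w
24. r, w
25. ~((s | q) -> ~q), w
26. s | q, w
27. q, w
28. ~(s | q), w
29. ~s, w
30. ~q, w
Accessibility: uRu, uRv, uRw, vRv, vRw, wRw
Branch closes: q and ~q both at w.
Every branch closes (one shown): unsatisfiable in S4, hence also in S5 (every S5-frame is an S4-frame).
T-tableau for the formula:
1. ~(<><>((s | q) -> ~q) -> <>((s | q) -> ~q)) & []((s -> ~p) & r), u
2. ~(<><>((s | q) -> ~q) -> <>((s | q) -> ~q)), u
3. []((s -> ~p) & r), u
4. <><>((s | q) -> ~q), u
5. ~<>((s | q) -> ~q), u
6. (s -> ~p) & r, u
7. s -> ~p, u
8. r, u
9. ~((s | q) -> ~q), u
10. s | q, u
11. q, u
12. ~p, u
13. <>((s | q) -> ~q), v
14. (s -> ~p) & r, v
15. s -> ~p, v
16. r, v
17. ~((s | q) -> ~q), v
18. s | q, v
19. q, v
20. ~p, v
21. (s | q) -> ~q, w
22. ~q, w
Accessibility: uRu, uRv, vRv, vRw, wRw
Complete open branch: satisfiable in T, hence also in K (this T-model is also a K-model).

K, T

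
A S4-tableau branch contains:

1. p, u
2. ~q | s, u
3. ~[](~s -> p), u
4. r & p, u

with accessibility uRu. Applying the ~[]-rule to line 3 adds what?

a fresh world v with uRv, and ~(~s -> p) at v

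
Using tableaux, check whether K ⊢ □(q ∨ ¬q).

Yes, valid

Tableau for the negation ¬□(q ∨ ¬q):
1. ¬□(q ∨ ¬q), 0
2. ¬(q ∨ ¬q), 1   [¬□-rule on 1: fresh world 1, 0R1]
3. ¬q, 1   [¬∨-rule on 2]
4. q, 1   [¬∨-rule on 2]
Accessibility: 0R1
Branch closes: q and ¬q both at 1.
All branches of the negation close; one closing branch shown above.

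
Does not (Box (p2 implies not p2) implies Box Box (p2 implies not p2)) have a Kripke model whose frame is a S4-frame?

Unsatisfiable

1. not (Box (p2 implies not p2) implies Box Box (p2 implies not p2)), 0
2. Box (p2 implies not p2), 0   [neg-implies-rule on 1]
3. not Box Box (p2 implies not p2), 0   [neg-implies-rule on 1]
4. p2 implies not p2, 0   [Box-rule on 2 via 0R0]
5. not p2, 0   [implies-rule on 4 (branches; this branch)]
6. not Box (p2 implies not p2), 1   [neg-Box-rule on 3: fresh world 1, 0R1]
7. p2 implies not p2, 1   [Box-rule on 2 via 0R1]
8. not p2, 1   [implies-rule on 7 (branches; this branch)]
9. not (p2 implies not p2), 2   [neg-Box-rule on 6: fresh world 2, 1R2]
10. p2, 2   [neg-implies-rule on 9]
11. p2 implies not p2, 2   [Box-rule on 2 via 0R2]
12. not p2, 2   [implies-rule on 11 (branches; this branch)]
Accessibility: 0R0, 0R1, 0R2, 1R1, 1R2, 2R2
Branch closes: p2 and not p2 both at 2.
(One branch shown.) All branches close.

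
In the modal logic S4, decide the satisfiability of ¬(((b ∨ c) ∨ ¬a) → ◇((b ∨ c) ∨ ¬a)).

1. ¬(((b ∨ c) ∨ ¬a) → ◇((b ∨ c) ∨ ¬a)), w0
2. (b ∨ c) ∨ ¬a, w0
3. ¬◇((b ∨ c) ∨ ¬a), w0
4. ¬((b ∨ c) ∨ ¬a), w0
5. ¬(b ∨ c), w0
6. a, w0
7. ¬b, w0
8. ¬c, w0
9. b ∨ c, w0
10. c, w0
Accessibility: w0Rw0
Branch closes: c and ¬c both at w0.
Every branch closes; the branch above is one of them.

Unsatisfiable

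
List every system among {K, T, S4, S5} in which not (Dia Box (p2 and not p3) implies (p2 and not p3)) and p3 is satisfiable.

K, T, S4

S4-tableau for the formula:
1. not (Dia Box (p2 and not p3) implies (p2 and not p3)) and p3, u
2. not (Dia Box (p2 and not p3) implies (p2 and not p3)), u   [and-rule on 1]
3. p3, u   [and-rule on 1]
4. Dia Box (p2 and not p3), u   [neg-implies-rule on 2]
5. not (p2 and not p3), u   [neg-implies-rule on 2]
6. Box (p2 and not p3), v   [Dia-rule on 4: fresh world v, uRv]
7. p2 and not p3, v   [Box-rule on 6 via vRv]
8. p2, v   [and-rule on 7]
9. not p3, v   [and-rule on 7]
Accessibility: uRu, uRv, vRv
Complete open branch: satisfiable in S4, hence also in K, T (this S4-model is also a K-model and a T-model).
S5-tableau for the formula:
1. not (Dia Box (p2 and not p3) implies (p2 and not p3)) and p3, u
2. not (Dia Box (p2 and not p3) implies (p2 and not p3)), u   [and-rule on 1]
3. p3, u   [and-rule on 1]
4. Dia Box (p2 and not p3), u   [neg-implies-rule on 2]
5. not (p2 and not p3), u   [neg-implies-rule on 2]
6. Box (p2 and not p3), v   [Dia-rule on 4: fresh world v, uRv]
7. p2 and not p3, u   [Box-rule on 6 via vRu]
8. p2, u   [and-rule on 7]
9. not p3, u   [and-rule on 7]
Accessibility: uRu, uRv, vRu, vRv
Branch closes: p3 and not p3 both at u.
Every branch closes (one shown): unsatisfiable in S5.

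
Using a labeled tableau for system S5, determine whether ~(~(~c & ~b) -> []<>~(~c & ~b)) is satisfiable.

Unsatisfiable

1. ~(~(~c & ~b) -> []<>~(~c & ~b)), 0
2. ~(~c & ~b), 0
3. ~[]<>~(~c & ~b), 0
4. b, 0
5. ~<>~(~c & ~b), 1
6. ~c & ~b, 0
7. ~c, 0
8. ~b, 0
Accessibility: 0R0, 0R1, 1R0, 1R1
Branch closes: b and ~b both at 0.
(One branch shown.) All branches close.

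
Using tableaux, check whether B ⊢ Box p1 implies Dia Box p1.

Valid

Tableau for the negation not (Box p1 implies Dia Box p1):
1. not (Box p1 implies Dia Box p1), 0
2. Box p1, 0   [neg-implies-rule on 1]
3. not Dia Box p1, 0   [neg-implies-rule on 1]
4. p1, 0   [Box-rule on 2 via 0R0]
5. not Box p1, 0   [neg-Dia-rule on 3 via 0R0]
6. not p1, 1   [neg-Box-rule on 5: fresh world 1, 0R1]
7. p1, 1   [Box-rule on 2 via 0R1]
Accessibility: 0R0, 0R1, 1R0, 1R1
Branch closes: p1 and not p1 both at 1.
Every branch of the negation's tableau closes; the branch above is one of them.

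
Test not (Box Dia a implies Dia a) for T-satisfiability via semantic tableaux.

1. not (Box Dia a implies Dia a), w0
2. Box Dia a, w0
3. not Dia a, w0
4. Dia a, w0
5. not a, w0
6. a, w1
7. Dia a, w1
8. not a, w1
Accessibility: w0Rw0, w0Rw1, w1Rw1
Branch closes: a and not a both at w1.
Every branch closes; the branch above is one of them.

Unsatisfiable (every branch closes)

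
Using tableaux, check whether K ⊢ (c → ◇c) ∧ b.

Invalid (countermodel exists)

Tableau for the negation ¬((c → ◇c) ∧ b):
1. ¬((c → ◇c) ∧ b), w0
2. ¬b, w0
The negation has an open branch (countermodel exists).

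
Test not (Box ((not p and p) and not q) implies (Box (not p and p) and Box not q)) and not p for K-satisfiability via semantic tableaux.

1. not (Box ((not p and p) and not q) implies (Box (not p and p) and Box not q)) and not p, 0
2. not (Box ((not p and p) and not q) implies (Box (not p and p) and Box not q)), 0
3. not p, 0
4. Box ((not p and p) and not q), 0
5. not (Box (not p and p) and Box not q), 0
6. not Box (not p and p), 0
7. not (not p and p), 1
8. (not p and p) and not q, 1
9. not p and p, 1
10. not q, 1
11. not p, 1
12. p, 1
Accessibility: 0R1
Branch closes: p and not p both at 1.
Every branch closes; the branch above is one of them.

Unsatisfiable (every branch closes)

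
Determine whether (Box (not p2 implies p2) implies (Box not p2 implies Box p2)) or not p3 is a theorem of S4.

Tableau for the negation not ((Box (not p2 implies p2) implies (Box not p2 implies Box p2)) or not p3):
1. not ((Box (not p2 implies p2) implies (Box not p2 implies Box p2)) or not p3), u
2. not (Box (not p2 implies p2) implies (Box not p2 implies Box p2)), u
3. p3, u
4. Box (not p2 implies p2), u
5. not (Box not p2 implies Box p2), u
6. Box not p2, u
7. not Box p2, u
8. not p2 implies p2, u
9. not p2, u
10. p2, u
Accessibility: uRu
Branch closes: p2 and not p2 both at u.
Every branch of the negation's tableau closes; the branch above is one of them.

Valid in S4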